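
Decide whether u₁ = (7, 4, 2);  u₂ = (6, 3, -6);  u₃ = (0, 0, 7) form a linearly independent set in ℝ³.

Form the 3×3 matrix with these as columns; its determinant is -21.
A nonzero determinant means the columns are linearly independent.

linearly independent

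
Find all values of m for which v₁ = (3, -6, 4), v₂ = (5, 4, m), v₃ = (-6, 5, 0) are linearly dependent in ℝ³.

Place the vectors as rows of a 3×3 matrix; dependence ⇔ determinant zero.
Expanding, det = 21*m + 196.
Solving 21*m + 196 = 0 yields m = -28/3.

m = -28/3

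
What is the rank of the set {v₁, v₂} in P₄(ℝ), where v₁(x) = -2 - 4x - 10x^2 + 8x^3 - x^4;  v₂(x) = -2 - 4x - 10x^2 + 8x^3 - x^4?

rank 1

Pass to coordinate vectors with respect to the basis {1, x, …, x^4}.
Form the matrix with v₁, v₂ as columns and reduce.
The echelon form has 1 nonzero row, so the rank is 1.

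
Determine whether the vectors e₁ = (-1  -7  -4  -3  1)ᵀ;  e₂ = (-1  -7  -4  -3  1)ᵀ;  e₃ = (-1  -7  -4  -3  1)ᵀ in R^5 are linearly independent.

linearly dependent

Two of the vectors are equal, giving an immediate dependence.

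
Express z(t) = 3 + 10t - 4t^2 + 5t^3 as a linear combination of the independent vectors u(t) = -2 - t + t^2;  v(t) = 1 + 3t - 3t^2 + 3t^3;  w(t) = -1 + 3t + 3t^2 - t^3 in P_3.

Identify each element with its coordinate vector in ℝ⁴ via {1, t, …, t^3}.
Set up the augmented matrix [u | v | w | z] and row-reduce.
Row-reducing the augmented matrix gives the unique coefficients (a₁, a₂, a₃) = (-1, 2, 1).

z = -u + 2v + w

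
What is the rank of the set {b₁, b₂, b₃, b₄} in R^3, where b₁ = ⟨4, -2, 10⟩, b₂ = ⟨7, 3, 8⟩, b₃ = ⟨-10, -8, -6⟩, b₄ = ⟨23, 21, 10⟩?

rank 2

Put the 3×4 matrix [b₁|b₂|b₃|b₄] into echelon form.
There are 2 pivot columns, so rank = 2.
(With 4 elements in a 3-dimensional space the rank is at most 3.)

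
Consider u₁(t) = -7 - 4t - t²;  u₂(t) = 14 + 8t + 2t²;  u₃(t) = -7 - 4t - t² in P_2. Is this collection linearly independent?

linearly dependent

Write each element as a coordinate vector in ℝ³ using {1, t, t²}.
The matrix [u₁|u₂|u₃] has determinant 0.
A zero determinant means the columns are linearly dependent.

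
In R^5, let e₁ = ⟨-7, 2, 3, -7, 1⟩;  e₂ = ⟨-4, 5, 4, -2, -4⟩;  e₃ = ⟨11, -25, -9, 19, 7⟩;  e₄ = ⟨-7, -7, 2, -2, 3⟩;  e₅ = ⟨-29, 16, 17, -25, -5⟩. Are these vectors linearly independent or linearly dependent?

Place the vectors as rows of a 5×5 matrix and reduce to echelon form.
The reduction yields 3 nonzero rows, so the rank is 3.
Since rank 3 < 5, the set is linearly dependent.

linearly dependent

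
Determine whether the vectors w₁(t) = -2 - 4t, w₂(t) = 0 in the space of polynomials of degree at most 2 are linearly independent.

linearly dependent

Write each element as a coordinate vector in ℝ³ using {1, t, t^2}.
One of the vectors is the zero vector, so the set is linearly dependent.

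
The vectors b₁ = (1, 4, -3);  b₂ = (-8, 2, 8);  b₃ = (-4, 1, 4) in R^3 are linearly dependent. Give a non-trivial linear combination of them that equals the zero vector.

b₂ - 2b₃ = 0

Set up α₁b₁ + … + α₃b₃ = 0 and solve the homogeneous system.
The free variable yields coefficients (0, 1, -2) (any nonzero multiple also works).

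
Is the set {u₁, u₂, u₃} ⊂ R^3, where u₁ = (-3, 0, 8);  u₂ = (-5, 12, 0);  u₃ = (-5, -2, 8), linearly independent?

The matrix [u₁|u₂|u₃] has determinant 272.
A nonzero determinant means the columns are linearly independent.

linearly independent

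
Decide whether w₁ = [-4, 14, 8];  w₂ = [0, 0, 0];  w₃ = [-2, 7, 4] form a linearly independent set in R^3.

linearly dependent

One of the vectors is the zero vector, so the set is linearly dependent.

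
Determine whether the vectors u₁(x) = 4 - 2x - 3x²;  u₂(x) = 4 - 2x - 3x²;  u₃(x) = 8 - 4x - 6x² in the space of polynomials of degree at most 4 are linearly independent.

linearly dependent

Take coordinates with respect to the standard basis {1, x, …, x⁴}.
Row-reduce the matrix whose columns are u₁, u₂, u₃.
The reduction yields 1 nonzero row, so the rank is 1.
Since rank 1 < 3, the set is linearly dependent.
Indeed u₁ - u₂ = 0.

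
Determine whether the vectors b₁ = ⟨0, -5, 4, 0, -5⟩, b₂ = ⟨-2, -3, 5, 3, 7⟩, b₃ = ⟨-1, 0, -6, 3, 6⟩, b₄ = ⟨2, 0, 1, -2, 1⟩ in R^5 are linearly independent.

linearly independent

Place the vectors as rows of a 4×5 matrix and reduce to echelon form.
The reduction yields 4 nonzero rows, so the rank is 4.
Since rank = 4 (the number of vectors), the set is linearly independent.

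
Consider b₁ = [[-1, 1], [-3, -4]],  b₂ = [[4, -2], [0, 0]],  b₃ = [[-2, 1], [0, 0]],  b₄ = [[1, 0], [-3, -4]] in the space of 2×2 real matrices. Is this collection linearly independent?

linearly dependent

Take coordinates with respect to the standard basis {E₁₁, E₁₂, E₂₁, E₂₂}.
Row-reduce the matrix whose columns are b₁, b₂, b₃, b₄.
The reduction yields 2 nonzero rows, so the rank is 2.
Since rank 2 < 4, the set is linearly dependent.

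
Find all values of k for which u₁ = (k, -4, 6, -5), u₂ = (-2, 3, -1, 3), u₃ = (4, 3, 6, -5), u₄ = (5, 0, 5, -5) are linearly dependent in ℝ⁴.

Dependence holds iff the 4×4 matrix [u₁ u₂ u₃ u₄] is singular.
Expanding, det = 15*k - 165.
Setting this to zero gives k = 11.

k = 11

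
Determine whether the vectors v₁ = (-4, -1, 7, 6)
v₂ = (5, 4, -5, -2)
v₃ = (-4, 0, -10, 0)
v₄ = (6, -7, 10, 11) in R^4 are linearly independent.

linearly independent

Row-reduce the matrix whose columns are v₁, v₂, v₃, v₄.
The reduction yields 4 nonzero rows, so the rank is 4.
Since rank = 4 (the number of vectors), the set is linearly independent.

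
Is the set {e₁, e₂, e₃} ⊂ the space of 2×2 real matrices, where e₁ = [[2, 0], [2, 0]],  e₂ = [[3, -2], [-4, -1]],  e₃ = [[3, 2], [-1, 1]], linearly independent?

Write each element as a coordinate vector in ℝ⁴ using {E₁₁, E₁₂, E₂₁, E₂₂}.
Place the vectors as rows of a 3×4 matrix and reduce to echelon form.
The reduction yields 3 nonzero rows, so the rank is 3.
Since rank = 3 (the number of vectors), the set is linearly independent.

linearly independent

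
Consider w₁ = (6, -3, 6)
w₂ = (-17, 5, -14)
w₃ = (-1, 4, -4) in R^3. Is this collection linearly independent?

The matrix [w₁|w₂|w₃] has determinant 0.
A zero determinant means the columns are linearly dependent.
Indeed 3w₁ + w₂ + w₃ = 0.

linearly dependent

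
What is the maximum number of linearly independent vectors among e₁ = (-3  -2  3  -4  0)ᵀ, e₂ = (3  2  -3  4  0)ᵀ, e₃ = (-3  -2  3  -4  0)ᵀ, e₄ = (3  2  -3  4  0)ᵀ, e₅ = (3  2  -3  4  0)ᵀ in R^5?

Put the 5×5 matrix [e₁|e₂|e₃|e₄|e₅] into echelon form.
Reduction leaves 1 leading entry, giving rank 1.

1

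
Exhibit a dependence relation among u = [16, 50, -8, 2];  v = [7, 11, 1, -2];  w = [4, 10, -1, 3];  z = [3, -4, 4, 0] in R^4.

u - 2v - 2w + 2z = 0

Solve the homogeneous system with u, v, w, z as columns by row-reducing the coefficient matrix.
One solution (up to scaling) is (1, -2, -2, 2).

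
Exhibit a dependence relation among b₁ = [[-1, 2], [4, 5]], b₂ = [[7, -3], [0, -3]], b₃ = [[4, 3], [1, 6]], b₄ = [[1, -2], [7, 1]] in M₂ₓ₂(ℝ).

Pass to coordinate vectors relative to the basis {E₁₁, E₁₂, E₂₁, E₂₂}.
Set up α₁b₁ + … + α₄b₄ = 0 and solve the homogeneous system.
One solution (up to scaling) is (2, 1, -1, -1).

2b₁ + b₂ - b₃ - b₄ = 0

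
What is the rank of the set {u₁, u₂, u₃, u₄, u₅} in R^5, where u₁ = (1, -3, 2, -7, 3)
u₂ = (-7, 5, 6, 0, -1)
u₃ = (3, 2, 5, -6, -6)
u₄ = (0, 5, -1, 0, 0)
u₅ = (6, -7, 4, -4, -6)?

5

Apply Gaussian elimination to the matrix whose rows are u₁, u₂, u₃, u₄, u₅.
The echelon form has 5 nonzero rows, so the rank is 5.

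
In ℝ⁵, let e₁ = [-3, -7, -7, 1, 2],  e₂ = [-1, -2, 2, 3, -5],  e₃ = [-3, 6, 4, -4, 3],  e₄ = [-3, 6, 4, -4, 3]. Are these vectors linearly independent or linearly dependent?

Two of the vectors are equal, giving an immediate dependence.

linearly dependent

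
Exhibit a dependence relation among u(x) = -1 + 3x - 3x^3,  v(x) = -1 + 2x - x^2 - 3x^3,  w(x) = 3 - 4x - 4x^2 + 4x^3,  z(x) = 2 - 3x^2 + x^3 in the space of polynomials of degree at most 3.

2u - v + w - z = 0

Pass to coordinate vectors relative to the basis {1, x, …, x^3}.
Row-reduce the matrix with u, v, w, z as columns; the null space gives the coefficients.
The free variable yields coefficients (2, -1, 1, -1) (any nonzero multiple also works).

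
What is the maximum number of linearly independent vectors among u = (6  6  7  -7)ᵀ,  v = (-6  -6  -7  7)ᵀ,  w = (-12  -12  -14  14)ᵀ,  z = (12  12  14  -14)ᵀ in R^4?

Apply Gaussian elimination to the matrix whose rows are u, v, w, z.
The echelon form has 1 nonzero row, so the rank is 1.

1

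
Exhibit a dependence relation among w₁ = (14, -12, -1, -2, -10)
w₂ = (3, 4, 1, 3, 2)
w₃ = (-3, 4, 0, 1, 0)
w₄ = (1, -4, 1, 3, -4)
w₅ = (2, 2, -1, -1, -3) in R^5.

w₁ + 3w₃ - w₄ - 2w₅ = 0

Row-reduce the matrix with w₁, w₂, w₃, w₄, w₅ as columns; the null space gives the coefficients.
One solution (up to scaling) is (1, 0, 3, -1, -2).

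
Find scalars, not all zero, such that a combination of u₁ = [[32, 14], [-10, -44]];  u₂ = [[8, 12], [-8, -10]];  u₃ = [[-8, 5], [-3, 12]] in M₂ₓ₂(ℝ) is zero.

Pass to coordinate vectors relative to the basis {E₁₁, E₁₂, E₂₁, E₂₂}.
Row-reduce the matrix with u₁, u₂, u₃ as columns; the null space gives the coefficients.
One solution (up to scaling) is (1, -2, 2).

u₁ - 2u₂ + 2u₃ = 0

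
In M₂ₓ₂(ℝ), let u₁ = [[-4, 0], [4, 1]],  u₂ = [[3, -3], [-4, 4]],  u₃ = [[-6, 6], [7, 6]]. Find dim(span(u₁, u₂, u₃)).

dim = 3

Represent each element by its coordinate vector in ℝ⁴.
Apply Gaussian elimination to the matrix whose rows are u₁, u₂, u₃.
Exactly 3 pivots survive; hence the rank is 3.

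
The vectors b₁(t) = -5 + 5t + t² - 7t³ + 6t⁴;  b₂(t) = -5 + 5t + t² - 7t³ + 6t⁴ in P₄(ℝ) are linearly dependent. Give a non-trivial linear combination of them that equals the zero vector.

Take coordinates with respect to {1, t, …, t⁴}.
Row-reduce the matrix with b₁, b₂ as columns; the null space gives the coefficients.
A generator of the null space is (1, -1).

b₁ - b₂ = 0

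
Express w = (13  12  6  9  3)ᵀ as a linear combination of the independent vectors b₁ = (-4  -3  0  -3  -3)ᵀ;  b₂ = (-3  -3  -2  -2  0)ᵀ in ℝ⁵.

Write w = c₁b₁ + c₂b₂ and equate components.
Row-reducing the augmented matrix gives the unique coefficients (c₁, c₂) = (-1, -3).

w = -b₁ - 3b₂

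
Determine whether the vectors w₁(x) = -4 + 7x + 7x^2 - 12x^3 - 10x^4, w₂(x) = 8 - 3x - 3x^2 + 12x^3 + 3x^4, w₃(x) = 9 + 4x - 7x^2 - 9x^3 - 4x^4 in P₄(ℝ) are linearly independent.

Write each element as a coordinate vector in ℝ⁵ using {1, x, …, x^4}.
Place the vectors as rows of a 3×5 matrix and reduce to echelon form.
The reduction yields 3 nonzero rows, so the rank is 3.
Since rank = 3 (the number of vectors), the set is linearly independent.

linearly independent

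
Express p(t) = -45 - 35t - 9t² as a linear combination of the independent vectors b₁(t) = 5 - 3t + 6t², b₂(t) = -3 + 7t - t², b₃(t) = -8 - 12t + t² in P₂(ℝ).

Work in coordinates with respect to the standard basis {1, t, t²}.
Write p = c₁b₁ + … + c₃b₃ and equate components.
Back-substitution yields (c₁, c₂, c₃) = (-2, 1, 4).

p = -2b₁ + b₂ + 4b₃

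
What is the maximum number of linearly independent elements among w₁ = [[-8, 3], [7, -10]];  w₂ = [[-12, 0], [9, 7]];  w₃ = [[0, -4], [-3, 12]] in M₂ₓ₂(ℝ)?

3

Use coordinates relative to {E₁₁, E₁₂, E₂₁, E₂₂}.
Put the 4×3 matrix [w₁|w₂|w₃] into echelon form.
The echelon form has 3 nonzero rows, so the rank is 3.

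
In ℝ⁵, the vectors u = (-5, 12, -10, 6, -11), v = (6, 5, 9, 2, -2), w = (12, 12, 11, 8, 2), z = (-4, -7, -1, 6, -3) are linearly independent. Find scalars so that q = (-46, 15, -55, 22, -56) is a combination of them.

q = 4u + v - 2w + 2z

Solve the system with u, v, w, z as columns and q as the right-hand side.
Row-reducing the augmented matrix gives the unique coefficients (a₁, …, a₄) = (4, 1, -2, 2).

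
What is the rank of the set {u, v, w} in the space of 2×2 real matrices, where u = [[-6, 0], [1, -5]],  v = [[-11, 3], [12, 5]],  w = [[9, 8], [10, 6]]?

Use coordinates relative to {E₁₁, E₁₂, E₂₁, E₂₂}.
Row-reduce the 3×4 matrix with these as rows.
The echelon form has 3 nonzero rows, so the rank is 3.

rank 3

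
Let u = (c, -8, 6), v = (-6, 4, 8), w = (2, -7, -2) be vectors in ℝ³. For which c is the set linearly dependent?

c = -43/12

The set is linearly dependent precisely when det[u; v; w] = 0.
Cofactor expansion gives det = 48*c + 172.
This vanishes exactly when c = -43/12.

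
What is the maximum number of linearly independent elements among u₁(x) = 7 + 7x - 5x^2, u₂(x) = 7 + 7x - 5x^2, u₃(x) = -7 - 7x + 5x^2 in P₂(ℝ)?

1

Use coordinates relative to {1, x, x^2}.
Row-reduce the 3×3 matrix with these as rows.
Reduction leaves 1 leading entry, giving rank 1.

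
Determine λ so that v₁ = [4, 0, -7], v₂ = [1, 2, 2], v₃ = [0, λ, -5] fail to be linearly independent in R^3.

λ = -8/3

Place the vectors as rows of a 3×3 matrix; dependence ⇔ determinant zero.
Expanding, det = -15*λ - 40.
Solving -15*λ - 40 = 0 yields λ = -8/3.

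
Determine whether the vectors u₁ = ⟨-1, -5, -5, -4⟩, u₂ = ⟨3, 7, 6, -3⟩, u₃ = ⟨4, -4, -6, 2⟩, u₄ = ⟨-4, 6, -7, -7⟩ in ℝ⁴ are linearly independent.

linearly independent

Form the 4×4 matrix with these as columns; its determinant is 3712.
A nonzero determinant means the columns are linearly independent.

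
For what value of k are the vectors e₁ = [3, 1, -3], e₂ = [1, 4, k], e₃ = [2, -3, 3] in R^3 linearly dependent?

k = -6

Place the vectors as rows of a 3×3 matrix; dependence ⇔ determinant zero.
Cofactor expansion gives det = 11*k + 66.
This vanishes exactly when k = -6.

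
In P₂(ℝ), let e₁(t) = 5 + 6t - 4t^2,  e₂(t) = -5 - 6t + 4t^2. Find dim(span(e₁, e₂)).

dim = 1

Represent each element by its coordinate vector in ℝ³.
Put the 3×2 matrix [e₁|e₂] into echelon form.
Exactly 1 pivot survives; hence the rank is 1.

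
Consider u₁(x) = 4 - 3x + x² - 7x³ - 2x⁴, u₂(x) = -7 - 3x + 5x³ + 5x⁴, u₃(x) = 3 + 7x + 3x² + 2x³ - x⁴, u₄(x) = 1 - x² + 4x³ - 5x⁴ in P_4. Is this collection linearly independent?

linearly independent

Take coordinates with respect to the standard basis {1, x, …, x⁴}.
Row-reduce the matrix whose columns are u₁, u₂, u₃, u₄.
The reduction yields 4 nonzero rows, so the rank is 4.
Since rank = 4 (the number of vectors), the set is linearly independent.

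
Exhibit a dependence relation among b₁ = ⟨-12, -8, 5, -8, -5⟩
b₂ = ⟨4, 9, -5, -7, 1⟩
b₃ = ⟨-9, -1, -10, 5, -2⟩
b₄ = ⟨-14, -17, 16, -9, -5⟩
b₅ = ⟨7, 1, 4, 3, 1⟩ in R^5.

Set up α₁b₁ + … + α₅b₅ = 0 and solve the homogeneous system.
The free variable yields coefficients (1, -1, -1, -1, -1) (any nonzero multiple also works).

b₁ - b₂ - b₃ - b₄ - b₅ = 0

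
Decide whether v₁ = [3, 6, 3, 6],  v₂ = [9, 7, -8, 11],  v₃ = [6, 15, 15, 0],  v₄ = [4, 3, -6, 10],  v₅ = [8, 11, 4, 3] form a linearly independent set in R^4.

There are 5 vectors in a 4-dimensional space, so they cannot be linearly independent.

linearly dependent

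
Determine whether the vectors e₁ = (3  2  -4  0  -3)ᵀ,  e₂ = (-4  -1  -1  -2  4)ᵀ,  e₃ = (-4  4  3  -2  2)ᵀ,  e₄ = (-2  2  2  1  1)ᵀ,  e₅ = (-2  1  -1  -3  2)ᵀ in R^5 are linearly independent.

Place the vectors as rows of a 5×5 matrix and reduce to echelon form.
The reduction yields 5 nonzero rows, so the rank is 5.
Since rank = 5 (the number of vectors), the set is linearly independent.

linearly independent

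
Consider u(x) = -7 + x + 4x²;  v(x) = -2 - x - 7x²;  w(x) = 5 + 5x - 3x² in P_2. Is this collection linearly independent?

linearly independent

Write each element as a coordinate vector in ℝ³ using {1, x, x²}.
Place the vectors as rows of a 3×3 matrix and reduce to echelon form.
The reduction yields 3 nonzero rows, so the rank is 3.
Since rank = 3 (the number of vectors), the set is linearly independent.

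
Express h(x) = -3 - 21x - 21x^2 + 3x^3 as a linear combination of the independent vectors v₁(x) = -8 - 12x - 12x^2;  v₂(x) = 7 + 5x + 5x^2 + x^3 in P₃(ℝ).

Take coordinate vectors relative to {1, x, …, x^3}.
Write h = c₁v₁ + c₂v₂ and equate components.
The system has the unique solution (c₁, c₂) = (3, 3).

h = 3v₁ + 3v₂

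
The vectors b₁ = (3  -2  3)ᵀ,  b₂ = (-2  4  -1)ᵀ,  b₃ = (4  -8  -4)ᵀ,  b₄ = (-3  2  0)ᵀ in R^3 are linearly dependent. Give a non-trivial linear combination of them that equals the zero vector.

2b₁ + 2b₂ + b₃ + 2b₄ = 0

Set up α₁b₁ + … + α₄b₄ = 0 and solve the homogeneous system.
The free variable yields coefficients (2, 2, 1, 2) (any nonzero multiple also works).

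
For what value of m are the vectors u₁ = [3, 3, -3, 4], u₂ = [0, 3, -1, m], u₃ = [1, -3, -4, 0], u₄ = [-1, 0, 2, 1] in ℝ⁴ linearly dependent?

Place the vectors as rows of a 4×4 matrix; dependence ⇔ determinant zero.
Expanding, det = -3*m - 75.
Solving -3*m - 75 = 0 yields m = -25.

m = -25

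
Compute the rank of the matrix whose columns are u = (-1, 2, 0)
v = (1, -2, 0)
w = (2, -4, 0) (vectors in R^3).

Put the 3×3 matrix [u|v|w] into echelon form.
Exactly 1 pivot survives; hence the rank is 1.

rank 1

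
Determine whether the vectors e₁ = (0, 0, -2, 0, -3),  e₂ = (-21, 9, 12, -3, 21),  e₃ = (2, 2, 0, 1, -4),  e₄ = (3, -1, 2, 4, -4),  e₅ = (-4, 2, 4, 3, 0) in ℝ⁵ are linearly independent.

linearly dependent

Place the vectors as rows of a 5×5 matrix and reduce to echelon form.
The reduction yields 4 nonzero rows, so the rank is 4.
Since rank 4 < 5, the set is linearly dependent.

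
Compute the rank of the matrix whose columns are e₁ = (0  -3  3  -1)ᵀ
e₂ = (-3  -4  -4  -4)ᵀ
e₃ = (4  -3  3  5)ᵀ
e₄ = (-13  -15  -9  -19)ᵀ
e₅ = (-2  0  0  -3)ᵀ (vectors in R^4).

Form the matrix with e₁, e₂, e₃, e₄, e₅ as columns and reduce.
The echelon form has 3 nonzero rows, so the rank is 3.
(With 5 elements in a 4-dimensional space the rank is at most 4.)

3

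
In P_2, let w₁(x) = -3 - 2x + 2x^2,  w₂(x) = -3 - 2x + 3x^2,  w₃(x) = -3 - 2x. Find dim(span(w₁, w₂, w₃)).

2

Use coordinates relative to {1, x, x^2}.
Form the matrix with w₁, w₂, w₃ as columns and reduce.
There are 2 pivot columns, so rank = 2.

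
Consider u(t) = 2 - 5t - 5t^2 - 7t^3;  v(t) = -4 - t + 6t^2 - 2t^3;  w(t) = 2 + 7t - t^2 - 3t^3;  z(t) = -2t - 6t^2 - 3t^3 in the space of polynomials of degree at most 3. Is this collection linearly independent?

Write each element as a coordinate vector in ℝ⁴ using {1, t, …, t^3}.
The matrix [u|v|w|z] has determinant 1560.
A nonzero determinant means the columns are linearly independent.

linearly independent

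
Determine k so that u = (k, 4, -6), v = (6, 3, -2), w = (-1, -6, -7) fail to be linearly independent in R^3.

Place the vectors as rows of a 3×3 matrix; dependence ⇔ determinant zero.
The determinant works out to 374 - 33*k.
This vanishes exactly when k = 34/3.

k = 34/3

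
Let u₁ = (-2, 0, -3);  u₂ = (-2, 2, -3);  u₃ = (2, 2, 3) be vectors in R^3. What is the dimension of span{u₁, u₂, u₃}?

dim = 2

Form the matrix with u₁, u₂, u₃ as columns and reduce.
Reduction leaves 2 leading entries, giving rank 2.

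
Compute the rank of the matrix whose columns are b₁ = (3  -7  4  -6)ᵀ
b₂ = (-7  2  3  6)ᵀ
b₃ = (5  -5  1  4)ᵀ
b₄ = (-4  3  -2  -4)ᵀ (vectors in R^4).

Row-reduce the 4×4 matrix with these as rows.
Reduction leaves 4 leading entries, giving rank 4.

rank 4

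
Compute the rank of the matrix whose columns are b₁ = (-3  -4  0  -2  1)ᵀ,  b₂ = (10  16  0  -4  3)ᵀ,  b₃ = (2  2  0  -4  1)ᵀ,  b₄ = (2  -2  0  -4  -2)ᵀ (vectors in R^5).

Put the 5×4 matrix [b₁|b₂|b₃|b₄] into echelon form.
Reduction leaves 3 leading entries, giving rank 3.

rank 3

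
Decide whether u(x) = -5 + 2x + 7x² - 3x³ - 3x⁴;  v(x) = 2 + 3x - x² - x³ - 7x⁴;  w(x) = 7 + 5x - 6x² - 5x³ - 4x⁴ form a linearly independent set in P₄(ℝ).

Write each element as a coordinate vector in ℝ⁵ using {1, x, …, x⁴}.
Row-reduce the matrix whose columns are u, v, w.
The reduction yields 3 nonzero rows, so the rank is 3.
Since rank = 3 (the number of vectors), the set is linearly independent.

linearly independent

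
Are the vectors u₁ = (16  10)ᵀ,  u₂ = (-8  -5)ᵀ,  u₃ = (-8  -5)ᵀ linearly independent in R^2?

There are 3 vectors in a 2-dimensional space, so they cannot be linearly independent.

linearly dependent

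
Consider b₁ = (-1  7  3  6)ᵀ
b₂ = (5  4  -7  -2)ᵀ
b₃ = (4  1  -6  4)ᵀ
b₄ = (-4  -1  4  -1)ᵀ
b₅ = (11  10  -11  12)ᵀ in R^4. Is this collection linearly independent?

There are 5 vectors in a 4-dimensional space, so they cannot be linearly independent.

linearly dependent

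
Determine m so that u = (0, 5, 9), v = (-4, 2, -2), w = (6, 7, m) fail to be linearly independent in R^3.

The set is linearly dependent precisely when det[u; v; w] = 0.
The determinant works out to 20*m - 420.
Setting this to zero gives m = 21.

m = 21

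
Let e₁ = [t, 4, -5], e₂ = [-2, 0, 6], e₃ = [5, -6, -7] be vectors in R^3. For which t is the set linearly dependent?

Place the vectors as rows of a 3×3 matrix; dependence ⇔ determinant zero.
Cofactor expansion gives det = 36*t + 4.
This vanishes exactly when t = -1/9.

t = -1/9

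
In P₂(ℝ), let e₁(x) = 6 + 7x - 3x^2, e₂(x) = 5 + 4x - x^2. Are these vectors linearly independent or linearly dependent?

Take coordinates with respect to the standard basis {1, x, x^2}.
Row-reduce the matrix whose columns are e₁, e₂.
The reduction yields 2 nonzero rows, so the rank is 2.
Since rank = 2 (the number of vectors), the set is linearly independent.

linearly independent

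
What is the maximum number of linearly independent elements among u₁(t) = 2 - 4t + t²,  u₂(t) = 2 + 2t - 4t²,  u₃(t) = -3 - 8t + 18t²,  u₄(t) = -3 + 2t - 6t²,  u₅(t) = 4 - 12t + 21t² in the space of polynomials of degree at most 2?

3

Use coordinates relative to {1, t, t²}.
Apply Gaussian elimination to the matrix whose rows are u₁, u₂, u₃, u₄, u₅.
Reduction leaves 3 leading entries, giving rank 3.
(With 5 elements in a 3-dimensional space the rank is at most 3.)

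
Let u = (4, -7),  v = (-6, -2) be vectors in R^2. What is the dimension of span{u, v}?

2

Form the matrix with u, v as columns and reduce.
Exactly 2 pivots survive; hence the rank is 2.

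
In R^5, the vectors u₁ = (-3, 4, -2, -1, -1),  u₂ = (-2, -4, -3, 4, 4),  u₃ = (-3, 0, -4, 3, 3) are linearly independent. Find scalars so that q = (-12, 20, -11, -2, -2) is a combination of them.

Since u₁, u₂, u₃ are independent, the coefficients expressing q are uniquely determined by a linear system.
Row-reducing the augmented matrix gives the unique coefficients (α₁, α₂, α₃) = (2, -3, 4).

q = 2u₁ - 3u₂ + 4u₃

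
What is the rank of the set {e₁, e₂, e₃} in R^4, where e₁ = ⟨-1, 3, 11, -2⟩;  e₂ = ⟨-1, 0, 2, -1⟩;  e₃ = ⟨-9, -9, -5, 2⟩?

Row-reduce the 3×4 matrix with these as rows.
The echelon form has 3 nonzero rows, so the rank is 3.

rank 3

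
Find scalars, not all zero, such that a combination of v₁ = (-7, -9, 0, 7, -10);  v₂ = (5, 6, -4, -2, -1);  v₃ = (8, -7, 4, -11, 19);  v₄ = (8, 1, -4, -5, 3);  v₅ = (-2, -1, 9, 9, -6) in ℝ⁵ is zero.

v₁ + 3v₂ + v₃ - 2v₄ = 0

Set up α₁v₁ + … + α₅v₅ = 0 and solve the homogeneous system.
One solution (up to scaling) is (1, 3, 1, -2, 0).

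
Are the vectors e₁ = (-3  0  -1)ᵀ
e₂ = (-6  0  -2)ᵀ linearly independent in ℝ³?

linearly dependent

One vector is a scalar multiple of another, so the set is dependent.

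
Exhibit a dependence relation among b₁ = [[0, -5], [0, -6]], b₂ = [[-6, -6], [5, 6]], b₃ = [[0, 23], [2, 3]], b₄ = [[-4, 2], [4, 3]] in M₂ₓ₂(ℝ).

b₁ + 2b₂ + b₃ - 3b₄ = 0

Write each element as a vector in ℝ⁴ using {E₁₁, E₁₂, E₂₁, E₂₂}.
Row-reduce the matrix with b₁, b₂, b₃, b₄ as columns; the null space gives the coefficients.
One solution (up to scaling) is (1, 2, 1, -3).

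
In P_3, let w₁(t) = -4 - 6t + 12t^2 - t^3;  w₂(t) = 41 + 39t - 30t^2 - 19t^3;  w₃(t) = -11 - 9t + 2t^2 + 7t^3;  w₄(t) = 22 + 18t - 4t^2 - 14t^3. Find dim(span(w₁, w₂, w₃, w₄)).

Pass to coordinate vectors with respect to the basis {1, t, …, t^3}.
Apply Gaussian elimination to the matrix whose rows are w₁, w₂, w₃, w₄.
The echelon form has 2 nonzero rows, so the rank is 2.

dim = 2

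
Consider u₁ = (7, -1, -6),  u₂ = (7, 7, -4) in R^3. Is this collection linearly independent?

Place the vectors as rows of a 2×3 matrix and reduce to echelon form.
The reduction yields 2 nonzero rows, so the rank is 2.
Since rank = 2 (the number of vectors), the set is linearly independent.

linearly independent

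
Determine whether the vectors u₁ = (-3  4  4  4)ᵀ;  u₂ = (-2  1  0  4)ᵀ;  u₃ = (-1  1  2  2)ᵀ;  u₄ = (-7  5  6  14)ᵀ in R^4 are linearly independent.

linearly dependent

Place the vectors as rows of a 4×4 matrix and reduce to echelon form.
The reduction yields 3 nonzero rows, so the rank is 3.
Since rank 3 < 4, the set is linearly dependent.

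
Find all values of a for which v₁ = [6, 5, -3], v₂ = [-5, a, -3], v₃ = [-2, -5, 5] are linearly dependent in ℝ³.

The vectors are dependent exactly when the determinant of the matrix with rows v₁, v₂, v₃ vanishes.
Expanding, det = 24*a - 10.
This vanishes exactly when a = 5/12.

a = 5/12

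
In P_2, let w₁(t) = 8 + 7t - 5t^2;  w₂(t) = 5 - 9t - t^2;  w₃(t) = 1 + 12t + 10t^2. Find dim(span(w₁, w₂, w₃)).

dim = 3

Pass to coordinate vectors with respect to the basis {1, t, t^2}.
Put the 3×3 matrix [w₁|w₂|w₃] into echelon form.
Reduction leaves 3 leading entries, giving rank 3.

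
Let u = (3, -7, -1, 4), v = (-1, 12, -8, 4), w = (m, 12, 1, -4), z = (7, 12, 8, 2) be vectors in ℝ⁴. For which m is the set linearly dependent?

The set is linearly dependent precisely when det[u; v; w; z] = 0.
Cofactor expansion gives det = 1080*m + 3150.
Setting this to zero gives m = -35/12.

m = -35/12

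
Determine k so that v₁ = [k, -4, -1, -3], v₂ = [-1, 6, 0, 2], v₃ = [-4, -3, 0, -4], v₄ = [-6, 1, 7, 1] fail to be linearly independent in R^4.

k = -6/7

The set is linearly dependent precisely when det[v₁; v₂; v₃; v₄] = 0.
Expanding, det = 126*k + 108.
Solving 126*k + 108 = 0 yields k = -6/7.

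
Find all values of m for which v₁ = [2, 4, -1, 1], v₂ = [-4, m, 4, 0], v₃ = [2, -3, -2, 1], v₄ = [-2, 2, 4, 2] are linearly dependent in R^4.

m = -4

The set is linearly dependent precisely when det[v₁; v₂; v₃; v₄] = 0.
Cofactor expansion gives det = -6*m - 24.
Setting this to zero gives m = -4.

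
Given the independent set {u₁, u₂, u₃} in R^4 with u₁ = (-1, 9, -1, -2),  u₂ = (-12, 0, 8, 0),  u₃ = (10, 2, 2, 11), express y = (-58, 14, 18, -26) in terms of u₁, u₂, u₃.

y = 2u₁ + 3u₂ - 2u₃

Set up the augmented matrix [u₁ | u₂ | u₃ | y] and row-reduce.
The system has the unique solution (c₁, c₂, c₃) = (2, 3, -2).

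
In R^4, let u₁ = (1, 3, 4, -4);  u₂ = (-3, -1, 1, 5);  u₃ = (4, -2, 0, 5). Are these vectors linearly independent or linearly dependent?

linearly independent

Place the vectors as rows of a 3×4 matrix and reduce to echelon form.
The reduction yields 3 nonzero rows, so the rank is 3.
Since rank = 3 (the number of vectors), the set is linearly independent.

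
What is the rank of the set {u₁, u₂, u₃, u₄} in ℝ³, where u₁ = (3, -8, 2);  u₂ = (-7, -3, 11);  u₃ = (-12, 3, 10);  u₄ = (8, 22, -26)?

Apply Gaussian elimination to the matrix whose rows are u₁, u₂, u₃, u₄.
There are 3 pivot columns, so rank = 3.
(With 4 elements in a 3-dimensional space the rank is at most 3.)

rank 3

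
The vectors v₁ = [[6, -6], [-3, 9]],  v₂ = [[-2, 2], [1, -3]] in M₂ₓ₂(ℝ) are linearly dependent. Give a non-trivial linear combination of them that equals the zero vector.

v₁ + 3v₂ = 0

Take coordinates with respect to {E₁₁, E₁₂, E₂₁, E₂₂}.
Row-reduce the matrix with v₁, v₂ as columns; the null space gives the coefficients.
The free variable yields coefficients (1, 3) (any nonzero multiple also works).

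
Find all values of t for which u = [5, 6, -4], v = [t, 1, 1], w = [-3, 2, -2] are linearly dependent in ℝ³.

Dependence holds iff the 3×3 matrix [u v w] is singular.
Expanding, det = 4*t - 50.
Solving 4*t - 50 = 0 yields t = 25/2.

t = 25/2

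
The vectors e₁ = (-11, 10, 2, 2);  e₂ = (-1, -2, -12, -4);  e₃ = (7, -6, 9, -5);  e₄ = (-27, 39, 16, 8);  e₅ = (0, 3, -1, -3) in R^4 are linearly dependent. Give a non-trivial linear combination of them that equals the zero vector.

Solve the homogeneous system with e₁, e₂, e₃, e₄, e₅ as columns by row-reducing the coefficient matrix.
The free variable yields coefficients (2, -2, -1, -1, 3) (any nonzero multiple also works).

2e₁ - 2e₂ - e₃ - e₄ + 3e₅ = 0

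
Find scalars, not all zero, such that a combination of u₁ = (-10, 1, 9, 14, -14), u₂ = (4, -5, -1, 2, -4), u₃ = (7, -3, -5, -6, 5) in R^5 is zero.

u₁ - u₂ + 2u₃ = 0

Solve the homogeneous system with u₁, u₂, u₃ as columns by row-reducing the coefficient matrix.
The free variable yields coefficients (1, -1, 2) (any nonzero multiple also works).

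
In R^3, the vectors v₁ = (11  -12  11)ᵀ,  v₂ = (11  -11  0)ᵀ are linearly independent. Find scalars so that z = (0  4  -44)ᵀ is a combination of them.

Write z = a₁v₁ + a₂v₂ and equate components.
The system has the unique solution (a₁, a₂) = (-4, 4).

z = -4v₁ + 4v₂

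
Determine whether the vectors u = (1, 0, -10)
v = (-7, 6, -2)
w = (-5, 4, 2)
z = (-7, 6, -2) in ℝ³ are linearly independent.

linearly dependent

There are 4 vectors in a 3-dimensional space, so they cannot be linearly independent.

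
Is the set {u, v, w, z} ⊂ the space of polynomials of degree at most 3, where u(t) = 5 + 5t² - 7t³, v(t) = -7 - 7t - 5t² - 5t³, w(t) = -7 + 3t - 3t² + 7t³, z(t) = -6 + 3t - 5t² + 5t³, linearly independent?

Take coordinates with respect to the standard basis {1, t, …, t³}.
Form the 4×4 matrix with these as columns; its determinant is 1062.
A nonzero determinant means the columns are linearly independent.

linearly independent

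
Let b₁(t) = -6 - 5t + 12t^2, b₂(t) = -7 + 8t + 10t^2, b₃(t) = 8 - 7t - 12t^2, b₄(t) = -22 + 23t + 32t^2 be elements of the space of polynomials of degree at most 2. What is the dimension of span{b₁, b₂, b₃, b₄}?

Represent each element by its coordinate vector in ℝ³.
Apply Gaussian elimination to the matrix whose rows are b₁, b₂, b₃, b₄.
Reduction leaves 3 leading entries, giving rank 3.
(With 4 elements in a 3-dimensional space the rank is at most 3.)

3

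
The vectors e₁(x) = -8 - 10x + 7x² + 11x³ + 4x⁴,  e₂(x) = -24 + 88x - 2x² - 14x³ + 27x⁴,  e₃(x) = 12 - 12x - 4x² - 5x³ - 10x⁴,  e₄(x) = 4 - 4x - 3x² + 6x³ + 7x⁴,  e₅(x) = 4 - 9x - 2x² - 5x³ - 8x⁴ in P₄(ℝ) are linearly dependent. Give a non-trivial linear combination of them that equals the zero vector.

Write each element as a vector in ℝ⁵ using {1, x, …, x⁴}.
Solve the homogeneous system with e₁, e₂, e₃, e₄, e₅ as columns by row-reducing the coefficient matrix.
A generator of the null space is (3, 1, 3, 1, 2).

3e₁ + e₂ + 3e₃ + e₄ + 2e₅ = 0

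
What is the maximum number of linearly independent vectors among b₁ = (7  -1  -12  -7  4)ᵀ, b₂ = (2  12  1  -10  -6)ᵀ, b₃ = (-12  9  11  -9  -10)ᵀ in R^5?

3

Apply Gaussian elimination to the matrix whose rows are b₁, b₂, b₃.
The echelon form has 3 nonzero rows, so the rank is 3.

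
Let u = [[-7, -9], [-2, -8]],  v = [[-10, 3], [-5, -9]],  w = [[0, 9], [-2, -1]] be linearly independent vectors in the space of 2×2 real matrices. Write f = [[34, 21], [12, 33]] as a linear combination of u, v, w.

f = -2u - 2v + w

Work in coordinates with respect to the standard basis {E₁₁, E₁₂, E₂₁, E₂₂}.
Set up the augmented matrix [u | v | w | f] and row-reduce.
The system has the unique solution (α₁, α₂, α₃) = (-2, -2, 1).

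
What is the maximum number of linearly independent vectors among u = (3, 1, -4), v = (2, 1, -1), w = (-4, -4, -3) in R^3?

Row-reduce the 3×3 matrix with these as rows.
The echelon form has 3 nonzero rows, so the rank is 3.

3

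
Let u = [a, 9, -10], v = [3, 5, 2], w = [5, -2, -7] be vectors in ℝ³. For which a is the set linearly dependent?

a = 19

The vectors are dependent exactly when the determinant of the matrix with rows u, v, w vanishes.
Expanding, det = 589 - 31*a.
Setting this to zero gives a = 19.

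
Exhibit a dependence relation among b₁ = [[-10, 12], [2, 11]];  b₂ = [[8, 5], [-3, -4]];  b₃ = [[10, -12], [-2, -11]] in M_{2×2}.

b₁ + b₃ = 0

Pass to coordinate vectors relative to the basis {E₁₁, E₁₂, E₂₁, E₂₂}.
Write the vectors as columns of a matrix and find a nonzero vector in its null space.
One solution (up to scaling) is (1, 0, 1).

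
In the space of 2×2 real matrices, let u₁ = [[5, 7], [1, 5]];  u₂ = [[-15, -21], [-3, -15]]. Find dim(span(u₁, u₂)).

Use coordinates relative to {E₁₁, E₁₂, E₂₁, E₂₂}.
Form the matrix with u₁, u₂ as columns and reduce.
Exactly 1 pivot survives; hence the rank is 1.

dim = 1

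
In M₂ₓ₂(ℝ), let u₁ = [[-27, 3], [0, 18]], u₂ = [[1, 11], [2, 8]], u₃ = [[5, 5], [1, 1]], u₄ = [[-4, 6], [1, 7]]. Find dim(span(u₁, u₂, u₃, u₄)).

dim = 2

Use coordinates relative to {E₁₁, E₁₂, E₂₁, E₂₂}.
Form the matrix with u₁, u₂, u₃, u₄ as columns and reduce.
There are 2 pivot columns, so rank = 2.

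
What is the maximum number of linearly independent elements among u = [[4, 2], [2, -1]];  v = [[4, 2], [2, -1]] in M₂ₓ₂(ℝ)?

Represent each element by its coordinate vector in ℝ⁴.
Row-reduce the 2×4 matrix with these as rows.
Exactly 1 pivot survives; hence the rank is 1.

1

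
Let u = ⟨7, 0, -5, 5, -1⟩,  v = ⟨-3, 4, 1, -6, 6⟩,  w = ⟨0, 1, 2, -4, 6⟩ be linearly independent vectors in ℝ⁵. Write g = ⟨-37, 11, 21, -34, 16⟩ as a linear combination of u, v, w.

g = -4u + 3v - w

Solve the system with u, v, w as columns and g as the right-hand side.
Row-reducing the augmented matrix gives the unique coefficients (a₁, a₂, a₃) = (-4, 3, -1).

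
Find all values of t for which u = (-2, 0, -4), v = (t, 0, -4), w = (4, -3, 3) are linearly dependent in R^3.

t = -2

The vectors are dependent exactly when the determinant of the matrix with rows u, v, w vanishes.
Expanding, det = 12*t + 24.
Solving 12*t + 24 = 0 yields t = -2.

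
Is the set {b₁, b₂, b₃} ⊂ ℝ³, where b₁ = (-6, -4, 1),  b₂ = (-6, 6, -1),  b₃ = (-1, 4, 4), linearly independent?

linearly independent

Form the 3×3 matrix with these as columns; its determinant is -286.
A nonzero determinant means the columns are linearly independent.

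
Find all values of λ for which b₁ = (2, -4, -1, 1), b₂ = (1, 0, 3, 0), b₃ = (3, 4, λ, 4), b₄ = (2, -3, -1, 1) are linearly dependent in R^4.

The vectors are dependent exactly when the determinant of the matrix with rows b₁, b₂, b₃, b₄ vanishes.
Cofactor expansion gives det = λ + 19.
Setting this to zero gives λ = -19.

λ = -19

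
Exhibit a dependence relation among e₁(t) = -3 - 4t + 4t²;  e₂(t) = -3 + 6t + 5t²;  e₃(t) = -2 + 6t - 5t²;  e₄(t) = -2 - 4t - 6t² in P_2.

e₁ - e₂ + e₃ - e₄ = 0

Write each element as a vector in ℝ³ using {1, t, t²}.
Solve the homogeneous system with e₁, e₂, e₃, e₄ as columns by row-reducing the coefficient matrix.
A generator of the null space is (1, -1, 1, -1).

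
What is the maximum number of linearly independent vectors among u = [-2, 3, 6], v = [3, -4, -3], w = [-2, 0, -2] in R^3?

3

Put the 3×3 matrix [u|v|w] into echelon form.
The echelon form has 3 nonzero rows, so the rank is 3.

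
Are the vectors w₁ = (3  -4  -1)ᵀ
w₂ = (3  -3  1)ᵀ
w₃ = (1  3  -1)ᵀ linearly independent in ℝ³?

Form the 3×3 matrix with these as columns; its determinant is -28.
A nonzero determinant means the columns are linearly independent.

linearly independent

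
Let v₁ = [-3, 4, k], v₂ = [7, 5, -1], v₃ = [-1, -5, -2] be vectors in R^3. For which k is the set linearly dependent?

k = 7/2

Dependence holds iff the 3×3 matrix [v₁ v₂ v₃] is singular.
Expanding, det = 105 - 30*k.
Setting this to zero gives k = 7/2.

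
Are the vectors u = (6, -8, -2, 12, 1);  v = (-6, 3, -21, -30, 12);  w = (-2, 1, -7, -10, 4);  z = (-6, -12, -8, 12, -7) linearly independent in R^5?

linearly dependent

One vector is a scalar multiple of another, so the set is dependent.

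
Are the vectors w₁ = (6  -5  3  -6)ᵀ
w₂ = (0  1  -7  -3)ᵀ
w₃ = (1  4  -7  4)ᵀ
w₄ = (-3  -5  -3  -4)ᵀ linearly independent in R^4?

The matrix [w₁|w₂|w₃|w₄] has determinant 1657.
A nonzero determinant means the columns are linearly independent.

linearly independent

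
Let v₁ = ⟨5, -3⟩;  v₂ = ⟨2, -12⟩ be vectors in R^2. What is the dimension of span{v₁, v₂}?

dim = 2

Form the matrix with v₁, v₂ as columns and reduce.
Exactly 2 pivots survive; hence the rank is 2.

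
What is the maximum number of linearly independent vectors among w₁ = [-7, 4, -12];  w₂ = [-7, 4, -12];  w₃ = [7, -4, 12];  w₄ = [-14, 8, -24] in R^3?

1

Put the 3×4 matrix [w₁|w₂|w₃|w₄] into echelon form.
The echelon form has 1 nonzero row, so the rank is 1.
(With 4 elements in a 3-dimensional space the rank is at most 3.)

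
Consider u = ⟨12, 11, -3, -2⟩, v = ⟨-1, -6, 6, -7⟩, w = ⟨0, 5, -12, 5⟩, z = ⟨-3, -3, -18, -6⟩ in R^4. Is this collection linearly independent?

linearly dependent

Place the vectors as rows of a 4×4 matrix and reduce to echelon form.
The reduction yields 3 nonzero rows, so the rank is 3.
Since rank 3 < 4, the set is linearly dependent.
Indeed 3v + 3w - z = 0.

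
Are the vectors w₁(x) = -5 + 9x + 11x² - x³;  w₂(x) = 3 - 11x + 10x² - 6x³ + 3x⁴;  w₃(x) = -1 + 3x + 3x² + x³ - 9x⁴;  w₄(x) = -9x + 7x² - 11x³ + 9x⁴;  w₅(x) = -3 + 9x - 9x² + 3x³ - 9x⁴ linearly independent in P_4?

Write each element as a coordinate vector in ℝ⁵ using {1, x, …, x⁴}.
The matrix [w₁|w₂|w₃|w₄|w₅] has determinant -882.
A nonzero determinant means the columns are linearly independent.

linearly independent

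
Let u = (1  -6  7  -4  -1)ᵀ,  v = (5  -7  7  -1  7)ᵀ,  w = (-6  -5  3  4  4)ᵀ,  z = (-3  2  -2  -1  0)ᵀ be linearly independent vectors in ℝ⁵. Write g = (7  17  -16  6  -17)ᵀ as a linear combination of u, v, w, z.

Write g = α₁u + … + α₄z and equate components.
The system has the unique solution (α₁, …, α₄) = (-1, -2, -1, -4).

g = -u - 2v - w - 4z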